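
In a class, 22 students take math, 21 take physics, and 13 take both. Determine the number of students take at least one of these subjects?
30

Explanation: |A∪B| = |A|+|B|-|A∩B| = 22+21-13 = 30.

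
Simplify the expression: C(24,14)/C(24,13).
11/14

C(n,k+1)/C(n,k) = (n−k)/(k+1). Here (24−13)/(13+1) = 11/14 = 11/14.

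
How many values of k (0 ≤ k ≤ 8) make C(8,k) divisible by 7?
5

Explanation: Checking C(8,k) mod 7 for k = 0..8: divisible at k = 2, 3, 4, 5, 6. That's 5 values.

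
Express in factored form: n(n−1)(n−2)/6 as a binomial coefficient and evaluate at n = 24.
C(n,3); C(24,3) = 2,024

n(n−1)(n−2)/6 = n!/(3!(n−3)!) = C(n,3). At n = 24: C(24,3) = 2,024.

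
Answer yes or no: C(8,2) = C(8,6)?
Yes

Solution: Symmetry C(n,k) = C(n,n-k): C(8,2) = 28 and C(8,6) = 28. Both sides agree, so the statement holds.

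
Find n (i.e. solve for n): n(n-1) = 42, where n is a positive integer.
7

Solution: n² − n − 42 = 0, so n = (1 ± √(1 + 4·42))/2 = (1 ± √169)/2 = (1 ± 13)/2, i.e. n = 7 or n = -6. Taking the positive root, n = 7 (check: 7×6 = 42).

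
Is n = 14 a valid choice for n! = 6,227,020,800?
No
14! = 14·13! = 14·6,227,020,800 = 87,178,291,200, which does not equal 6,227,020,800.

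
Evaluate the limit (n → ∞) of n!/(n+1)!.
n!/(n+1)! = 1/[(n+1)] → 0 as n → ∞.
Final answer: 0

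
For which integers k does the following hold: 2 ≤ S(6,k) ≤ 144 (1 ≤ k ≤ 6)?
2, 3, 4, 5

Working:
S(6,1)=1; S(6,2)=31; S(6,3)=90; S(6,4)=65; S(6,5)=15; S(6,6)=1. So valid k = 2, 3, 4, 5.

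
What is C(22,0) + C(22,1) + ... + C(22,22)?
4,194,304

Reasoning: Sum of binomial coefficients = 2^22 = 4,194,304.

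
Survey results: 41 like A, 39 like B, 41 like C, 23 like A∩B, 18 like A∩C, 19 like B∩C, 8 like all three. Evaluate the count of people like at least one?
69

Working:
|A∪B∪C| = 41+39+41-23-18-19+8 = 69.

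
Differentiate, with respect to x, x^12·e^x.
(12x^11 + x^12)e^x
Product rule: d/dx[x^12]·e^x + x^12·d/dx[e^x] = 12x^{11}e^x + x^12e^x.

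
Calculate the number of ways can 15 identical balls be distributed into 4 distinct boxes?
816

Solution: C(15+4-1, 4-1) = C(18, 3) = 816.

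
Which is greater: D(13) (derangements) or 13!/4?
D(13) = (13-1)·[D(12) + D(11)] = 12·[176,214,841 + 14,684,570] = 2,290,792,932; 13!/4 = 6,227,020,800/4 = 1,556,755,200.

Answer: D(13)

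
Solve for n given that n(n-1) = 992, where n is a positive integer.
32

Reasoning: n² − n − 992 = 0, so n = (1 ± √(1 + 4·992))/2 = (1 ± √3,969)/2 = (1 ± 63)/2, i.e. n = 32 or n = -31. Taking the positive root, n = 32 (check: 32×31 = 992).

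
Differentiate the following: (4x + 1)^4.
16(4x + 1)^3
Chain rule: 4(4x+1)^{3} × 4 = 16(4x+1)^{3}.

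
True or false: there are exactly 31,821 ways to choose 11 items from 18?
False

Reasoning: C(18,11) = 31,824 ≠ 31821.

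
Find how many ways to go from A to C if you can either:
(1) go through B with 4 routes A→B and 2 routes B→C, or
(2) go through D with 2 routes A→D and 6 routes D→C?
Route via B: 4×2=8. Route via D: 2×6=12. Total: 20.

Answer: 20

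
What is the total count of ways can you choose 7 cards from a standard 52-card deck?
C(52,7) = 133,784,560.

Answer: 133,784,560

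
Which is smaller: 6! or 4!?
4!

Solution: 6!=720, 4!=24. 6! > 4!.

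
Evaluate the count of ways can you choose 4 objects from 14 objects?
1,001

Solution: C(14,4) = 14! / (4! × (14-4)!)
         = 14! / (4! × 10!)
         = 1,001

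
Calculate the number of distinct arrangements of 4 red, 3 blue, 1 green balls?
280

Working:
Multinomial: 8!/(4! × 3! × 1!) = 280.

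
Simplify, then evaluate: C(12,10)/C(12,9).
3/10

Explanation: C(n,k+1)/C(n,k) = (n−k)/(k+1). Here (12−9)/(9+1) = 3/10 = 3/10.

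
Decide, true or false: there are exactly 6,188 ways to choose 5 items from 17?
True

Reasoning: C(17,5) = 6,188.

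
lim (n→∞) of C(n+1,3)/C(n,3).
1

Reasoning: Both numerator and denominator grow as n^3/3! for large n, so the ratio → 1.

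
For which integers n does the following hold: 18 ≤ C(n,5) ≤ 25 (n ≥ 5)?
C(6,5)=6; C(7,5)=21; C(8,5)=56. So valid n = 7.
Final answer: 7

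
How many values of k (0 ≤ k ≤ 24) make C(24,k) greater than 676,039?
Row 24 is unimodal and symmetric about k=24/2. C(24,7)=346,104 ≤ 676,039; C(24,8)=735,471 > 676,039; by symmetry C(24,k) > 676,039 for k = 8..16. That's 16 - 8 + 1 = 9 values.
Final answer: 9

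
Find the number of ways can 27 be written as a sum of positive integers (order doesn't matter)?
3,010

Solution: Pentagonal recurrence p(n) = p(n−1) + p(n−2) − p(n−5) − p(n−7) + …: p(27) = p(26) + p(25) − p(22) − p(20) + p(15) + p(12) − p(5) − p(1) = 2,436 + 1,958 − 1,002 − 627 + 176 + 77 − 7 − 1 = 3,010.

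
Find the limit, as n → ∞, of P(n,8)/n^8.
1

P(n,8) = n(n-1)···(n-7) ≈ n^8 for large n. Limit = 1.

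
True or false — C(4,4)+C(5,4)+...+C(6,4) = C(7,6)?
Hockey stick identity gives Σ = C(7,5) = 21; RHS C(7,6) = 7.
Final answer: False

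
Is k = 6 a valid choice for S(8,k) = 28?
No
S(8,6) = 6·S(7,6) + S(7,5) = 6·21 + 140 = 266, which does not equal 28.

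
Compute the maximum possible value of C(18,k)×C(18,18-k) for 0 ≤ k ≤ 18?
2,363,904,400
C(18,k)·C(18,18-k) = C(18,k)², maximised at the centre k = 9: C(18,9)² = 2,363,904,400.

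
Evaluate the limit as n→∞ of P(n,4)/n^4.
1

Solution: P(n,4) = n(n-1)(n-2)(n-3) ≈ n^4 for large n. Limit = 1.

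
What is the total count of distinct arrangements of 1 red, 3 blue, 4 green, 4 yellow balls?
138,600
Multinomial: 12!/(1! × 3! × 4! × 4!) = 138,600.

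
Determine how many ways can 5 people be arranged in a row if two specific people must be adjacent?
Treat pair as unit: (5-1)! arrangements × 2 internal orders = 48.
Final answer: 48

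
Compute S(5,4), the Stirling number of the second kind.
10

Solution: Using the Stirling recurrence: S(n,k) = k·S(n-1,k) + S(n-1,k-1)
S(5,4) = 4·S(4,4) + S(4,3)
         = 4·1 + 6
         = 4 + 6
         = 10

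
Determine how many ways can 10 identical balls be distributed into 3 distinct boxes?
66
C(10+3-1, 3-1) = C(12, 2) = 66.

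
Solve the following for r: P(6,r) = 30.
2

Solution: P(6,r) = 6·5·…·(6−r+1), a product of r factors. Multiplying down from 6: 6 = 6; 6·5 = 30 ✓ (2 factors). So r = 2.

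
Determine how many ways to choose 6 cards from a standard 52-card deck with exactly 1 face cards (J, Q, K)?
7,896,096

Working:
12 face cards and 40 non-face cards: C(12,1) × C(40,5) = 12 × 658,008 = 7,896,096.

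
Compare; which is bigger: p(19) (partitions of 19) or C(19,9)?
C(19,9)

Solution: Pentagonal recurrence p(n) = p(n−1) + p(n−2) − p(n−5) − p(n−7) + …: p(19) = p(18) + p(17) − p(14) − p(12) + p(7) + p(4) = 385 + 297 − 135 − 77 + 15 + 5 = 490; C(19,9) = 92,378.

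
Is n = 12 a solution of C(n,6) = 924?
C(12,6) = 12·11·10·9·8·7/6! = 665,280/720 = 924, which equals 924.

Answer: Yes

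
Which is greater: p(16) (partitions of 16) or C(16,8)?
C(16,8)

Explanation: Pentagonal recurrence p(n) = p(n−1) + p(n−2) − p(n−5) − p(n−7) + …: p(16) = p(15) + p(14) − p(11) − p(9) + p(4) + p(1) = 176 + 135 − 56 − 30 + 5 + 1 = 231; C(16,8) = 12,870.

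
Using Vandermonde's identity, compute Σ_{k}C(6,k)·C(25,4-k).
31,465

Working:
= C(6+25,4) = C(31,4) = 31,465.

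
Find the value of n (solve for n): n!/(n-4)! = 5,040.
n!/(n-4)! = n×(n-1)×(n-2)×(n-3), a product of 4 consecutive integers ≈ (n−1.5)^4. 5,040^(1/4) + 1.5 ≈ 9.9; check n = 10: 10×9×8×7 = 5,040 ✓. So n = 10.

Answer: 10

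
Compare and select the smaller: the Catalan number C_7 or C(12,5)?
C_7

C_7 = C(14,7)/(7+1) = 3,432/8 = 429; C(12,5) = 792.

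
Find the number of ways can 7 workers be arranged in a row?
5,040

Solution: Arrangements of 7 distinct objects: 7! = 5,040.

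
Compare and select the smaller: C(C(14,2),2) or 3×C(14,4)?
3×C(14,4)

Solution: C(C(14,2),2)=4,095, 3×C(14,4)=3,003.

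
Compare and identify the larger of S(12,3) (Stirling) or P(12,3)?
S(12,3)

Explanation: S(12,3) = 3·S(11,3) + S(11,2) = 3·28,501 + 1,023 = 86,526; P(12,3) = 1,320.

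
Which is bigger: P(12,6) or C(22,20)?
P(12,6)

Working:
P(12,6)=665,280, C(22,20)=231.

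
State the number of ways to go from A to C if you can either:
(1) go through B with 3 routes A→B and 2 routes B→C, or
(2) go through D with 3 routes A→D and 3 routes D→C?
15

Route via B: 3×2=6. Route via D: 3×3=9. Total: 15.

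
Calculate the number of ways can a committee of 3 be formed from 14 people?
C(14,3) = 14! / (3! × (14-3)!)
         = 14! / (3! × 11!)
         = 364
Final answer: 364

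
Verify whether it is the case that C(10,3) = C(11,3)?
False
LHS = C(10,3) = 120; RHS = C(11,3) = 165. 120 ≠ 165, so the statement does not hold.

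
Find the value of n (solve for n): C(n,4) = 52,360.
C(n,4) = n(n−1)(n−2)(n−3)/4! is increasing in n, and n(n−1)(n−2)(n−3) = 4!·52,360 = 1,256,640 ≈ (n−1.5)^4 gives n ≈ 35.0. Check: C(33,4) = 40,920, C(34,4) = 46,376, C(35,4) = 52,360 ✓. So n = 35.
Final answer: 35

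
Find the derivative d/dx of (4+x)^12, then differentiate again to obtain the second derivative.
First derivative: 12(4+x)^{11}. Second derivative: 12·11·(4+x)^{10} = 132(4+x)^{10}.
Final answer: 132(4+x)^10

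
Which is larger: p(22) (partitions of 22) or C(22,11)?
C(22,11)

Pentagonal recurrence p(n) = p(n−1) + p(n−2) − p(n−5) − p(n−7) + …: p(22) = p(21) + p(20) − p(17) − p(15) + p(10) + p(7) − p(0) = 792 + 627 − 297 − 176 + 42 + 15 − 1 = 1,002; C(22,11) = 705,432.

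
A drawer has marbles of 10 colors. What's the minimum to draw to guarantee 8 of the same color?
71

Reasoning: Worst case: 7 of each = 70. One more: 71.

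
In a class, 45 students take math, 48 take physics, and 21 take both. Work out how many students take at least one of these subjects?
72

Explanation: |A∪B| = |A|+|B|-|A∩B| = 45+48-21 = 72.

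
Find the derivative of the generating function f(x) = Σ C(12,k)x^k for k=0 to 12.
Σ k·C(12,k)x^(k-1) for k=1 to 12

Solution: Term-by-term differentiation gives Σ k·C(12,k)x^{k-1} for k=1 to 12.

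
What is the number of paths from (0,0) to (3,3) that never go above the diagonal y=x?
5

Solution: Counted by the Catalan number C_3: C_3 = C(6,3)/(3+1) = 20/4 = 5.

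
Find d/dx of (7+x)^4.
4(7+x)^3

Working:
Using the power rule: d/dx (7+x)^4 = 4(7+x)^{3}.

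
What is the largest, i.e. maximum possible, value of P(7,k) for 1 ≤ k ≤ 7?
5,040

Explanation: P(7,k) increases in k, so maximum at k = 7: 7! = 5,040.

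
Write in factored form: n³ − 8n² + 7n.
n(n − 1)(n − 7)

Reasoning: n³ − 8n² + 7n = n(n² − 8n + 7) = n(n − 1)(n − 7).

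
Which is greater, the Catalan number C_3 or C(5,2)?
C(5,2)
C_3 = C(6,3)/(3+1) = 20/4 = 5; C(5,2) = 10.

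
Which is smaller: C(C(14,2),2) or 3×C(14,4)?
C(C(14,2),2)=4,095, 3×C(14,4)=3,003.
Final answer: 3×C(14,4)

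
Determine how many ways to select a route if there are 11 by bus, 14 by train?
By the addition principle: 11 + 14 = 25.
Final answer: 25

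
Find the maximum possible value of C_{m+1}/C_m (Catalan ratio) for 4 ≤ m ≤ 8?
17/5
C_{m+1}/C_m = 2(2m+1)/(m+2), which increases with m. Maximum at m = 8: 2·17/10 = 17/5.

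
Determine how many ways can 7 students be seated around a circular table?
720

Working:
Circular arrangements: (7-1)! = 720.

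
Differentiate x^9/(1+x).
(9x^8(1+x) - x^9)/(1+x)²

Quotient rule: [9x^{8}(1+x) - x^9]/(1+x)².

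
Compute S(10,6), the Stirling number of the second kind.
22,827

Working:
Using the Stirling recurrence: S(n,k) = k·S(n-1,k) + S(n-1,k-1)
S(10,6) = 6·S(9,6) + S(9,5)
         = 6·2646 + 6951
         = 15876 + 6951
         = 22,827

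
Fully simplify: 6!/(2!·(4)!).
15

Solution: This is C(6,2) = 15.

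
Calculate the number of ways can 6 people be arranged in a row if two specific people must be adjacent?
240

Working:
Treat pair as unit: (6-1)! arrangements × 2 internal orders = 240.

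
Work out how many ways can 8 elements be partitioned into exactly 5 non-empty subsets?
1,050

Reasoning: This equals S(8,5), the Stirling number of the 2nd kind.
Using the Stirling recurrence: S(n,k) = k·S(n-1,k) + S(n-1,k-1)
S(8,5) = 5·S(7,5) + S(7,4)
         = 5·140 + 350
         = 700 + 350
         = 1,050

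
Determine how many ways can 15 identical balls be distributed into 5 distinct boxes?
3,876

C(15+5-1, 5-1) = C(19, 4) = 3,876.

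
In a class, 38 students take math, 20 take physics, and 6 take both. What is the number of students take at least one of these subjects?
52

|A∪B| = |A|+|B|-|A∩B| = 38+20-6 = 52.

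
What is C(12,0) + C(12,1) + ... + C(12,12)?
Sum of binomial coefficients = 2^12 = 4,096.
Final answer: 4,096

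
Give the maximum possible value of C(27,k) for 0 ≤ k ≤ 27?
Maximum at k = 13 or k = 14: C(27,13) = 20,058,300.
Final answer: 20,058,300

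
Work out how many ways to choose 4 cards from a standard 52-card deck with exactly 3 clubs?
11,154

Explanation: 13 clubs and 39 non-clubs: C(13,3) × C(39,1) = 286 × 39 = 11,154.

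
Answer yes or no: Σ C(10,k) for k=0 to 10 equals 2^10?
Binomial theorem: Σ C(10,k) = (1+1)^10 = 2^10 = 1,024; RHS 2^10 = 1,024.
Final answer: Yes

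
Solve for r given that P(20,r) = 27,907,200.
P(20,r) = 20·19·…·(20−r+1), a product of r factors. Multiplying down from 20: 20 = 20; 20·19 = 380; 20·19·18 = 6,840; 20·19·18·17 = 116,280; 20·19·18·17·16 = 1,860,480; 20·19·18·17·16·15 = 27,907,200 ✓ (6 factors). So r = 6.
Final answer: 6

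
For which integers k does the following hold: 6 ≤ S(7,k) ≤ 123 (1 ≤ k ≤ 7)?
2, 6

Reasoning: S(7,1)=1; S(7,2)=63; S(7,3)=301; S(7,4)=350; S(7,5)=140; S(7,6)=21; S(7,7)=1. So valid k = 2, 6.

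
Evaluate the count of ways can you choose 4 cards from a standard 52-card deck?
270,725

Explanation: C(52,4) = 270,725.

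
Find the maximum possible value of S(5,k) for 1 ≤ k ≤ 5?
Row S(5,k) for k = 1..5 (via S(n,k) = k·S(n−1,k) + S(n−1,k−1)): 1, 15, 25, 10, 1. The row is unimodal; maximum at k = 3: 25.

Answer: 25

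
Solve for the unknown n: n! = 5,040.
7

Reasoning: n! is strictly increasing. 5! = 120, 6! = 720, 7! = 5,040 ✓. So n = 7.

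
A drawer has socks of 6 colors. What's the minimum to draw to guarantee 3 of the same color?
Worst case: 2 of each = 12. One more: 13.
Final answer: 13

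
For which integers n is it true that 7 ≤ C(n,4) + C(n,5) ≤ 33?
6

Solution: C(5,4)+C(5,5)=6; C(6,4)+C(6,5)=21; C(7,4)+C(7,5)=56. So valid n = 6.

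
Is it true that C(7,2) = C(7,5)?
True

Reasoning: Symmetry C(n,k) = C(n,n-k): C(7,2) = 21 and C(7,5) = 21. Both sides agree, so the statement holds.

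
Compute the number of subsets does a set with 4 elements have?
16

Working:
Each element can be included or excluded: 2^4 = 16.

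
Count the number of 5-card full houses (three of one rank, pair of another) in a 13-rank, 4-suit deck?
3,744

Explanation: Triple rank: 13. Triple suits: C(4,3)=4. Pair rank: 12. Pair suits: C(4,2)=6. Total: 3,744.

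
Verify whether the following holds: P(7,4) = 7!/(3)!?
Permutation formula P(n,k) = n!/(n-k)!: 7!/3! = 5,040/6 = 840 = P(7,4). The statement holds.

Answer: True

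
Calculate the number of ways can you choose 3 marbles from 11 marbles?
165

Working:
C(11,3) = 11! / (3! × (11-3)!)
         = 11! / (3! × 8!)
         = 165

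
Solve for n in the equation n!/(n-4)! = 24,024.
14

Reasoning: n!/(n-4)! = n×(n-1)×(n-2)×(n-3), a product of 4 consecutive integers ≈ (n−1.5)^4. 24,024^(1/4) + 1.5 ≈ 13.9; check n = 14: 14×13×12×11 = 24,024 ✓. So n = 14.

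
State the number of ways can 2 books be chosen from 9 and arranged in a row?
72

Reasoning: P(9,2) = 9!/(9-2)! = 72.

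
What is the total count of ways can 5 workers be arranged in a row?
120
Arrangements of 5 distinct objects: 5! = 120.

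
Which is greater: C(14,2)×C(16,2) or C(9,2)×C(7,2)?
C(14,2)×C(16,2)
C(14,2)×C(16,2)=10,920, C(9,2)×C(7,2)=756.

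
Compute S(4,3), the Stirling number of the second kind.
6

Using the Stirling recurrence: S(n,k) = k·S(n-1,k) + S(n-1,k-1)
S(4,3) = 3·S(3,3) + S(3,2)
         = 3·1 + 3
         = 3 + 3
         = 6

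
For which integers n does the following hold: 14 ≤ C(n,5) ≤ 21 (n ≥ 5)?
7

Explanation: C(6,5)=6; C(7,5)=21; C(8,5)=56. So valid n = 7.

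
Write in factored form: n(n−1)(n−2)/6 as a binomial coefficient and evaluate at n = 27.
C(n,3); C(27,3) = 2,925

Working:
n(n−1)(n−2)/6 = n!/(3!(n−3)!) = C(n,3). At n = 27: C(27,3) = 2,925.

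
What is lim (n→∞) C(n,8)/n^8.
1/40320

Solution: C(n,8) ≈ n^8/8! for large n. Limit = 1/8! = 1/40320.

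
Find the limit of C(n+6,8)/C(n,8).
1
Both numerator and denominator grow as n^8/8! for large n, so the ratio → 1.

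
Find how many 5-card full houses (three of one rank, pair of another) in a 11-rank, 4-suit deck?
Triple rank: 11. Triple suits: C(4,3)=4. Pair rank: 10. Pair suits: C(4,2)=6. Total: 2,640.
Final answer: 2,640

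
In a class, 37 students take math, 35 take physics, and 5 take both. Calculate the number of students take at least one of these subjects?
67

|A∪B| = |A|+|B|-|A∩B| = 37+35-5 = 67.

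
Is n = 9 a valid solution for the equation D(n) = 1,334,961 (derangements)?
D(9) = (9-1)·[D(8) + D(7)] = 8·[14,833 + 1,854] = 133,496, which does not equal 1,334,961.
Final answer: No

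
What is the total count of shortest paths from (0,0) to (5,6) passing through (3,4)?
To (3,4): C(7,3)=35. From there: C(4,2)=6. Total: 210.
Final answer: 210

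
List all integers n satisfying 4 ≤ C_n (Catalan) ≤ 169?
C_2=2; C_3=5; C_4=14; C_5=42; C_6=132; C_7=429. So valid n = 3, 4, 5, 6.

Answer: 3, 4, 5, 6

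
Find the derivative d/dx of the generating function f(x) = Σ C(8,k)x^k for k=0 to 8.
Σ k·C(8,k)x^(k-1) for k=1 to 8

Solution: Term-by-term differentiation gives Σ k·C(8,k)x^{k-1} for k=1 to 8.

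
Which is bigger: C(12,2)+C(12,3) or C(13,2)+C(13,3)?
First=286, Second=364.
Final answer: C(13,2)+C(13,3)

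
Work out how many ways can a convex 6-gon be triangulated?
14

Solution: Using the Catalan number formula: C_n = C(2n, n) / (n+1)
C_4 = C(8, 4) / (4+1)
     = 70 / 5
     = 14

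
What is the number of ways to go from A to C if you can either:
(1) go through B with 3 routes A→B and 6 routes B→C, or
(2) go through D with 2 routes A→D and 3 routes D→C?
24

Solution: Route via B: 3×6=18. Route via D: 2×3=6. Total: 24.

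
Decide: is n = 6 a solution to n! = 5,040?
No

Reasoning: 6! = 6·5! = 6·120 = 720, which does not equal 5,040.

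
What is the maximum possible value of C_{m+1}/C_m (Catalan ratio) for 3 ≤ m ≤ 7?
10/3

Working:
C_{m+1}/C_m = 2(2m+1)/(m+2), which increases with m. Maximum at m = 7: 2·15/9 = 10/3.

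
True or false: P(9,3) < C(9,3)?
False

Solution: P(9,3) = 504 and C(9,3) = 84; P(n,r) = r! × C(n,r) so P > C whenever r ≥ 2.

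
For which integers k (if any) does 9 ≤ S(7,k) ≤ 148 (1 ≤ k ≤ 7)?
2, 5, 6

Explanation: S(7,1)=1; S(7,2)=63; S(7,3)=301; S(7,4)=350; S(7,5)=140; S(7,6)=21; S(7,7)=1. So valid k = 2, 5, 6.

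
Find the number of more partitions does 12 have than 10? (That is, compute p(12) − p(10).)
Pentagonal recurrence p(n) = p(n−1) + p(n−2) − p(n−5) − p(n−7) + …: p(12) = p(11) + p(10) − p(7) − p(5) + p(0) = 56 + 42 − 15 − 7 + 1 = 77.
p(10) = p(9) + p(8) − p(5) − p(3) = 30 + 22 − 7 − 3 = 42.
Difference = 77 − 42 = 35.
Final answer: 35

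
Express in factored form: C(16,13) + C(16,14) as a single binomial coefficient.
C(17,14)

Solution: By Pascal's identity: C(16,13) + C(16,14) = C(17,14) = 680.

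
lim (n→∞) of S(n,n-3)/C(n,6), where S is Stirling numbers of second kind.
15

The leading term of S(n,n-3) as a polynomial in n is (5)!!·C(n,6), so the ratio → (5)!! = 15.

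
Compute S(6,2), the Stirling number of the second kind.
Using the Stirling recurrence: S(n,k) = k·S(n-1,k) + S(n-1,k-1)
S(6,2) = 2·S(5,2) + S(5,1)
         = 2·15 + 1
         = 30 + 1
         = 31
Final answer: 31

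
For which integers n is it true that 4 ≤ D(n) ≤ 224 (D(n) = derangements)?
4, 5

Using D(n) = (n−1)[D(n−1) + D(n−2)] with D(1)=0, D(2)=1: D(3)=2; D(4)=9; D(5)=44; D(6)=265. So valid n = 4, 5.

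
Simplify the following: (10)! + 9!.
3,991,680
(10)! + 9! = (10)·9! + 9! = (10+1)·9! = 11·9! = 3,991,680.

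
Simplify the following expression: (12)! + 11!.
(12)! + 11! = (12)·11! + 11! = (12+1)·11! = 13·11! = 518,918,400.

Answer: 518,918,400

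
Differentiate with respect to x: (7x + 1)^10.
70(7x + 1)^9

Solution: Chain rule: 10(7x+1)^{9} × 7 = 70(7x+1)^{9}.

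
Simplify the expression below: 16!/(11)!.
524,160

Working:
This equals 16×15×...×12 = 524,160.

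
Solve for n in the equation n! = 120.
5

Solution: n! is strictly increasing. 3! = 6, 4! = 24, 5! = 120 ✓. So n = 5.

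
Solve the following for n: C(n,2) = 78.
13

Explanation: C(n,2) = n(n−1)/2! is increasing in n, and n(n−1) = 2!·78 = 156 ≈ (n−0.5)^2 gives n ≈ 13.0. Check: C(11,2) = 55, C(12,2) = 66, C(13,2) = 78 ✓. So n = 13.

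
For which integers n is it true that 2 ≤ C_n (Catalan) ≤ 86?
2, 3, 4, 5
C_1=1; C_2=2; C_3=5; C_4=14; C_5=42; C_6=132. So valid n = 2, 3, 4, 5.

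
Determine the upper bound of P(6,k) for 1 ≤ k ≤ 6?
P(6,k) increases in k, so maximum at k = 6: 6! = 720.

Answer: 720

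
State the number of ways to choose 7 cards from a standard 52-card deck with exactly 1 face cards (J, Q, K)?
46,060,560

Working:
12 face cards and 40 non-face cards: C(12,1) × C(40,6) = 12 × 3,838,380 = 46,060,560.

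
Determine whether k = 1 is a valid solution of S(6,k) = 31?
No

Working:
S(6,1) = 1·S(5,1) + S(5,0) = 1·1 + 0 = 1, which does not equal 31.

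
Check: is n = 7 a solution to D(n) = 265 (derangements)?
No

Reasoning: D(7) = (7-1)·[D(6) + D(5)] = 6·[265 + 44] = 1,854, which does not equal 265.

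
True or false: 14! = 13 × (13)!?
False
14! = 14 × 13! = 87,178,291,200, but 13 × 13! = 80,951,270,400.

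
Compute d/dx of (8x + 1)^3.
Chain rule: 3(8x+1)^{2} × 8 = 24(8x+1)^{2}.
Final answer: 24(8x + 1)^2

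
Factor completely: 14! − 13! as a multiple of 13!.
13 × 13! = 80,951,270,400
14! − 13! = 14·13! − 13! = (14 − 1)·13! = 13 × 13! = 80,951,270,400.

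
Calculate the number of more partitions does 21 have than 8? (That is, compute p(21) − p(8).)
770

Solution: Pentagonal recurrence p(n) = p(n−1) + p(n−2) − p(n−5) − p(n−7) + …: p(21) = p(20) + p(19) − p(16) − p(14) + p(9) + p(6) = 627 + 490 − 231 − 135 + 30 + 11 = 792.
p(8) = p(7) + p(6) − p(3) − p(1) = 15 + 11 − 3 − 1 = 22.
Difference = 792 − 22 = 770.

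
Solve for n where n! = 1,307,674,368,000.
15
n! is strictly increasing. 13! = 6,227,020,800, 14! = 87,178,291,200, 15! = 1,307,674,368,000 ✓. So n = 15.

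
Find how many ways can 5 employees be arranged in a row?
120

Solution: Arrangements of 5 distinct objects: 5! = 120.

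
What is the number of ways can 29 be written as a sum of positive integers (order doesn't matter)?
4,565
Pentagonal recurrence p(n) = p(n−1) + p(n−2) − p(n−5) − p(n−7) + …: p(29) = p(28) + p(27) − p(24) − p(22) + p(17) + p(14) − p(7) − p(3) = 3,718 + 3,010 − 1,575 − 1,002 + 297 + 135 − 15 − 3 = 4,565.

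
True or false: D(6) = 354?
False

Working:
Derangements of 6 elements: D(6) = (6-1)·[D(5) + D(4)] = 5·[44 + 9] = 265.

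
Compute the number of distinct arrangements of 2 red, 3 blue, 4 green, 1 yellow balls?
12,600

Working:
Multinomial: 10!/(2! × 3! × 4! × 1!) = 12,600.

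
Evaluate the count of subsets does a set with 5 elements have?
32

Working:
Each element can be included or excluded: 2^5 = 32.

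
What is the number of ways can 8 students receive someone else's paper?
Using D(n) = (n-1)[D(n-1) + D(n-2)]:
D(8) = (8-1) × [D(7) + D(6)]
      = 7 × [1854 + 265]
      = 7 × 2119
      = 14,833
Final answer: 14,833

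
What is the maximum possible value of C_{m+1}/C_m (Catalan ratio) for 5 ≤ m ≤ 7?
10/3

Reasoning: C_{m+1}/C_m = 2(2m+1)/(m+2), which increases with m. Maximum at m = 7: 2·15/9 = 10/3.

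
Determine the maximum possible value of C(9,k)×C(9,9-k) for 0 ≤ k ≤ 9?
15,876

C(9,k)·C(9,9-k) = C(9,k)², maximised at the centre k = 4: C(9,4)² = 15,876.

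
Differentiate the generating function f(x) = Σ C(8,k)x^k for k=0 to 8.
Σ k·C(8,k)x^(k-1) for k=1 to 8

Explanation: Term-by-term differentiation gives Σ k·C(8,k)x^{k-1} for k=1 to 8.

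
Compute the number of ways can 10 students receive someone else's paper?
1,334,961

Solution: Using D(n) = (n-1)[D(n-1) + D(n-2)]:
D(10) = (10-1) × [D(9) + D(8)]
      = 9 × [133496 + 14833]
      = 9 × 148329
      = 1,334,961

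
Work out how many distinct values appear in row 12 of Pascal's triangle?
Row 12 has entries C(12,0)..C(12,12); by symmetry C(12,k)=C(12,12-k), giving 7 distinct values.
Final answer: 7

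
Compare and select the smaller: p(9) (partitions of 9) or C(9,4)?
p(9)

Working:
Pentagonal recurrence p(n) = p(n−1) + p(n−2) − p(n−5) − p(n−7) + …: p(9) = p(8) + p(7) − p(4) − p(2) = 22 + 15 − 5 − 2 = 30; C(9,4) = 126.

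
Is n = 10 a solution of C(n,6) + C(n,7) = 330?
C(10,6) + C(10,7) = 210 + 120 = 330, which equals 330.

Answer: Yes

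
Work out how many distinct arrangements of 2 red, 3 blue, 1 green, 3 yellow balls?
5,040

Solution: Multinomial: 9!/(2! × 3! × 1! × 3!) = 5,040.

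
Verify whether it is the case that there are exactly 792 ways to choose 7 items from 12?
True

Explanation: C(12,7) = 792.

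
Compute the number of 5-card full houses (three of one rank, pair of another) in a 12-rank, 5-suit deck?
13,200

Triple rank: 12. Triple suits: C(5,3)=10. Pair rank: 11. Pair suits: C(5,2)=10. Total: 13,200.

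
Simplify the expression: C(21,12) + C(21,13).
497,420

Explanation: By Pascal's identity: C(22,13) = 497,420.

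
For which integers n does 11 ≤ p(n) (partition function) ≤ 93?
6, 7, 8, 9, 10, 11, 12

Solution: Tabulating p(n) via p(n) = p(n−1) + p(n−2) − p(n−5) − p(n−7) + …: p(5)=7; p(6)=11; p(7)=15; p(8)=22; p(9)=30; p(10)=42; p(11)=56; p(12)=77; p(13)=101. So valid n = 6, 7, 8, 9, 10, 11, 12.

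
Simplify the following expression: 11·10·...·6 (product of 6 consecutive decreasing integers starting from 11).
This is P(11,6) = 11!/(5)! = 332,640.
Final answer: 332,640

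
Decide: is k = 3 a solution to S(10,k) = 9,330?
Yes

S(10,3) = 3·S(9,3) + S(9,2) = 3·3,025 + 255 = 9,330, which equals 9,330.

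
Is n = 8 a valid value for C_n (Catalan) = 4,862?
No

Working:
C_8 = C(16,8)/(8+1) = 12,870/9 = 1,430, which does not equal 4,862.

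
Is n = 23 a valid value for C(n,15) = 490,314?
C(23,15) = 23·22·21·20·19·18·17·16·15·14·13·12·11·10·9/15! = 641,171,050,071,552,000/1,307,674,368,000 = 490,314, which equals 490,314.

Answer: Yes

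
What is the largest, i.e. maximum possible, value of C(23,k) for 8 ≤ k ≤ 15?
1,352,078

Reasoning: C(23,k) is maximised at the centre of the row: C(23,11) = 1,352,078.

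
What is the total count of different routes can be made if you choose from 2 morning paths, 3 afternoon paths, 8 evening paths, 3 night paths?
144

Explanation: By the multiplication principle: 2 × 3 × 8 × 3 = 144.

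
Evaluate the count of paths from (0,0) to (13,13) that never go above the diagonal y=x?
Counted by the Catalan number C_13: C_13 = C(26,13)/(13+1) = 10,400,600/14 = 742,900.

Answer: 742,900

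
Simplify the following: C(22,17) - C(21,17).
20,349

Explanation: C(22,17) - C(21,17) = C(21,16) = 20,349.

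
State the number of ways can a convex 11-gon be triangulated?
Using the Catalan number formula: C_n = C(2n, n) / (n+1)
C_9 = C(18, 9) / (9+1)
     = 48620 / 10
     = 4,862

Answer: 4,862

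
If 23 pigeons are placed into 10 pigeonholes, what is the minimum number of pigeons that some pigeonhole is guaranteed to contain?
3

Solution: Pigeonhole: ⌈23/10⌉ = 3.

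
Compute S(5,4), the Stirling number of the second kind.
10

Explanation: Using the Stirling recurrence: S(n,k) = k·S(n-1,k) + S(n-1,k-1)
S(5,4) = 4·S(4,4) + S(4,3)
         = 4·1 + 6
         = 4 + 6
         = 10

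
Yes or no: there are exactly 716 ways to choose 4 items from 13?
No

C(13,4) = 715 ≠ 716.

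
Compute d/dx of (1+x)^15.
15(1+x)^14
Using the power rule: d/dx (1+x)^15 = 15(1+x)^{14}.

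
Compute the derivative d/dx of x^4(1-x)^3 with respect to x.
4x^3(1-x)^3 - 3x^4(1-x)^2

Working:
Product rule: 4x^{3}(1-x)^{3} + x^4·(-3)(1-x)^{2}.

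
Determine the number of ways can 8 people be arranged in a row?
40,320

Solution: Arrangements of 8 distinct objects: 8! = 40,320.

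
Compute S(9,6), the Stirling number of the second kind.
Using the Stirling recurrence: S(n,k) = k·S(n-1,k) + S(n-1,k-1)
S(9,6) = 6·S(8,6) + S(8,5)
         = 6·266 + 1050
         = 1596 + 1050
         = 2,646
Final answer: 2,646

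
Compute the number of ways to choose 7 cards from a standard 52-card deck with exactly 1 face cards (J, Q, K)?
46,060,560

Working:
12 face cards and 40 non-face cards: C(12,1) × C(40,6) = 12 × 3,838,380 = 46,060,560.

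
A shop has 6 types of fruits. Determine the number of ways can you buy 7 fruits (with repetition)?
792
Stars and bars: C(7+6-1, 7) = C(12, 7) = 792.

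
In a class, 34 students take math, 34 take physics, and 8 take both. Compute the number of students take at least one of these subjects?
60

Reasoning: |A∪B| = |A|+|B|-|A∩B| = 34+34-8 = 60.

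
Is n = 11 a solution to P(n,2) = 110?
Yes

Explanation: P(11,2) = 11·10 = 110, which equals 110.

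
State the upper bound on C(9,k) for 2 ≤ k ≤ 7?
126
C(9,k) is maximised at the centre of the row: C(9,4) = 126.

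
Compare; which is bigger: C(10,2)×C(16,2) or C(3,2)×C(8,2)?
C(10,2)×C(16,2)
C(10,2)×C(16,2)=5,400, C(3,2)×C(8,2)=84.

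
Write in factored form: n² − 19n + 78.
(n − 6)(n − 13)

Explanation: Seek roots whose sum is 19 and product is 78: (6, 13). So n² − 19n + 78 = (n − 6)(n − 13).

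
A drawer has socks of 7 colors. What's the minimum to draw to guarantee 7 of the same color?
43

Explanation: Worst case: 6 of each = 42. One more: 43.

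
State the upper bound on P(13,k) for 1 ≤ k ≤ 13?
6,227,020,800

P(13,k) increases in k, so maximum at k = 13: 13! = 6,227,020,800.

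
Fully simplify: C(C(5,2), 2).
C(5,2) = 10, then C(10, 2) = 45.

Answer: 45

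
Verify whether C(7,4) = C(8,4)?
False

Explanation: LHS = C(7,4) = 35; RHS = C(8,4) = 70. 35 ≠ 70, so the statement does not hold.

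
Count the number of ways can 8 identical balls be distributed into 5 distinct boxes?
495

C(8+5-1, 5-1) = C(12, 4) = 495.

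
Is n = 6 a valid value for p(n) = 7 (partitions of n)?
No
Pentagonal recurrence p(n) = p(n−1) + p(n−2) − p(n−5) − p(n−7) + …: p(6) = p(5) + p(4) − p(1) = 7 + 5 − 1 = 11, which does not equal 7.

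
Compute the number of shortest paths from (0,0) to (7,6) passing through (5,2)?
315

Explanation: To (5,2): C(7,5)=21. From there: C(6,2)=15. Total: 315.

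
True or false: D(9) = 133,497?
False
Derangements of 9 elements: D(9) = (9-1)·[D(8) + D(7)] = 8·[14,833 + 1,854] = 133,496.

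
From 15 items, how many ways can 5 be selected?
3,003
C(15,5) = 15! / (5! × (15-5)!)
         = 15! / (5! × 10!)
         = 3,003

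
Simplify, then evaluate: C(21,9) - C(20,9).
125,970
C(21,9) - C(20,9) = C(20,8) = 125,970.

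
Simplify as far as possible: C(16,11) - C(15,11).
C(16,11) - C(15,11) = C(15,10) = 3,003.
Final answer: 3,003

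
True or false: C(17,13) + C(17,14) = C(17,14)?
False

Solution: Pascal's identity gives C(18,14) = 3,060, whereas C(17,14) = 680.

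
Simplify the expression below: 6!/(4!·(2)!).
15

Explanation: This is C(6,4) = 15.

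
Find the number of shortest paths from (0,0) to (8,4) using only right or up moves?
495
Choose 8 rights from 12 moves: C(12,8) = 495.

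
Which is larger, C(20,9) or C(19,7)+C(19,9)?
C(20,9)

Explanation: C(20,9)=167,960; C(19,7)+C(19,9)=50,388+92,378=142,766.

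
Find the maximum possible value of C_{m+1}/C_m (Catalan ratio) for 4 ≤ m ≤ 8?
17/5

C_{m+1}/C_m = 2(2m+1)/(m+2), which increases with m. Maximum at m = 8: 2·17/10 = 17/5.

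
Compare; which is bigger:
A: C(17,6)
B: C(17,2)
A
A=C(17,6)=12,376, B=C(17,2)=136.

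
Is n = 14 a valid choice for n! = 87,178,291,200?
Yes

Working:
14! = 14·13! = 14·6,227,020,800 = 87,178,291,200, which equals 87,178,291,200.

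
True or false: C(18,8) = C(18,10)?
True
C(18,8) = C(18,18-8) by the symmetry property; both equal 43,758.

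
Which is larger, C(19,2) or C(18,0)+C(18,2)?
C(19,2)
C(19,2)=171; C(18,0)+C(18,2)=1+153=154.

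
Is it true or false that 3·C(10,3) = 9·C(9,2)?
False

Absorption identity k·C(n,k) = n·C(n-1,k-1). LHS = 3·120 = 360; RHS = 9·36 = 324.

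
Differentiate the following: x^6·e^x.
Product rule: d/dx[x^6]·e^x + x^6·d/dx[e^x] = 6x^{5}e^x + x^6e^x.

Answer: (6x^5 + x^6)e^x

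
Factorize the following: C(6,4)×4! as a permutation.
P(6,4)

Reasoning: C(6,4)×4! = [6!/(4!(2)!)]×4! = 6!/(2)! = P(6,4) = 360.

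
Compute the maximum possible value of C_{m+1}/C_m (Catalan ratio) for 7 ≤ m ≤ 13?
18/5

Solution: C_{m+1}/C_m = 2(2m+1)/(m+2), which increases with m. Maximum at m = 13: 2·27/15 = 18/5.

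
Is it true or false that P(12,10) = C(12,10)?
False

Reasoning: P(12,10) = 239,500,800 but C(12,10) = 66; they differ by a factor of 10! = 3628800, so the statement does not hold.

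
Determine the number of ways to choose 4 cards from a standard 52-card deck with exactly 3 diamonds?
11,154

13 diamonds and 39 non-diamonds: C(13,3) × C(39,1) = 286 × 39 = 11,154.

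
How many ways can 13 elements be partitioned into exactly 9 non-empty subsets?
359,502

This equals S(13,9), the Stirling number of the 2nd kind.
Using the Stirling recurrence: S(n,k) = k·S(n-1,k) + S(n-1,k-1)
S(13,9) = 9·S(12,9) + S(12,8)
         = 9·22275 + 159027
         = 200475 + 159027
         = 359,502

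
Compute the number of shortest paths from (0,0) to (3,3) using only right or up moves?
20

Explanation: Choose 3 rights from 6 moves: C(6,3) = 20.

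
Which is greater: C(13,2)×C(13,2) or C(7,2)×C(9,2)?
C(13,2)×C(13,2)

C(13,2)×C(13,2)=6,084, C(7,2)×C(9,2)=756.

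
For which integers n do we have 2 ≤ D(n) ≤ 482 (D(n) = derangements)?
Using D(n) = (n−1)[D(n−1) + D(n−2)] with D(1)=0, D(2)=1: D(2)=1; D(3)=2; D(4)=9; D(5)=44; D(6)=265; D(7)=1,854. So valid n = 3, 4, 5, 6.
Final answer: 3, 4, 5, 6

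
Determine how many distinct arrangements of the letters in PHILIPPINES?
1,108,800

Word has 11 letters (P=3, H=1, I=3, L=1, N=1, E=1, S=1). Arrangements: 11!/Π(k!) = 1,108,800.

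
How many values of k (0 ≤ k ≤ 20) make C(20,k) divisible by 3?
Checking C(20,k) mod 3 for k = 0..20: divisible at k = 3, 4, 5, 6, 7, 8, 12, 13, 14, 15, 16, 17. That's 12 values.
Final answer: 12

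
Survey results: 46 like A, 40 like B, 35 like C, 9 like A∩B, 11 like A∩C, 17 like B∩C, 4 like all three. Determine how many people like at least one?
88

Working:
|A∪B∪C| = 46+40+35-9-11-17+4 = 88.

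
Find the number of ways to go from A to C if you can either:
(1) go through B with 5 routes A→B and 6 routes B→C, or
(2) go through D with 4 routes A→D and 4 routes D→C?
46

Solution: Route via B: 5×6=30. Route via D: 4×4=16. Total: 46.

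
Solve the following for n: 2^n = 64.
6

Explanation: 2^6 = 64, so n = 6.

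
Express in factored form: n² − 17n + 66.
Seek roots whose sum is 17 and product is 66: (6, 11). So n² − 17n + 66 = (n − 6)(n − 11).
Final answer: (n − 6)(n − 11)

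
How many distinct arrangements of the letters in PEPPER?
60

Reasoning: Word has 6 letters (P=3, E=2, R=1). Arrangements: 6!/Π(k!) = 60.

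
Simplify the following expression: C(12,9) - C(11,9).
C(12,9) - C(11,9) = C(11,8) = 165.

Answer: 165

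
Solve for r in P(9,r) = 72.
2

P(9,r) = 9·8·…·(9−r+1), a product of r factors. Multiplying down from 9: 9 = 9; 9·8 = 72 ✓ (2 factors). So r = 2.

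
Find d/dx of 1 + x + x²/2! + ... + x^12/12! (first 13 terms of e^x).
1 + x + x²/2! + ... + x^11/11!
Differentiating term by term gives the first 12 terms of e^x.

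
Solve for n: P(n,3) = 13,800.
25

Working:
P(n,3) = n(n−1)(n−2) is increasing in n; n(n−1)(n−2) ≈ (n−1)^3 = 13,800 gives n ≈ 25.0. Check: P(23,3) = 10,626, P(24,3) = 12,144, P(25,3) = 13,800 ✓. So n = 25.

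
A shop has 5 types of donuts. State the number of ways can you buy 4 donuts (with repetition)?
70

Working:
Stars and bars: C(4+5-1, 4) = C(8, 4) = 70.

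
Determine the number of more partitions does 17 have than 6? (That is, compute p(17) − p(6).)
286

Explanation: Pentagonal recurrence p(n) = p(n−1) + p(n−2) − p(n−5) − p(n−7) + …: p(17) = p(16) + p(15) − p(12) − p(10) + p(5) + p(2) = 231 + 176 − 77 − 42 + 7 + 2 = 297.
p(6) = p(5) + p(4) − p(1) = 7 + 5 − 1 = 11.
Difference = 297 − 11 = 286.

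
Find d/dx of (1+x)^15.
15(1+x)^14

Working:
Using the power rule: d/dx (1+x)^15 = 15(1+x)^{14}.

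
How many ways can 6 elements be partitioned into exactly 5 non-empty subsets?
This equals S(6,5), the Stirling number of the 2nd kind.
Using the Stirling recurrence: S(n,k) = k·S(n-1,k) + S(n-1,k-1)
S(6,5) = 5·S(5,5) + S(5,4)
         = 5·1 + 10
         = 5 + 10
         = 15
Final answer: 15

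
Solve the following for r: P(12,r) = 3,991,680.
7

Working:
P(12,r) = 12·11·…·(12−r+1), a product of r factors. Multiplying down from 12: 12 = 12; 12·11 = 132; 12·11·10 = 1,320; 12·11·10·9 = 11,880; 12·11·10·9·8 = 95,040; 12·11·10·9·8·7 = 665,280; 12·11·10·9·8·7·6 = 3,991,680 ✓ (7 factors). So r = 7.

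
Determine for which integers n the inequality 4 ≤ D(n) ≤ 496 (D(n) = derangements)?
Using D(n) = (n−1)[D(n−1) + D(n−2)] with D(1)=0, D(2)=1: D(3)=2; D(4)=9; D(5)=44; D(6)=265; D(7)=1,854. So valid n = 4, 5, 6.

Answer: 4, 5, 6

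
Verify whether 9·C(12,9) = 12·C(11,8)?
True

Solution: Absorption identity k·C(n,k) = n·C(n-1,k-1). LHS = 9·220 = 1,980; RHS = 12·165 = 1,980.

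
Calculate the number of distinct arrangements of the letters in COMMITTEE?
45,360

Working:
Word has 9 letters (C=1, O=1, M=2, I=1, T=2, E=2). Arrangements: 9!/Π(k!) = 45,360.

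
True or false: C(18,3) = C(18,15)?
True
C(18,3) = C(18,18-3) by the symmetry property; both equal 816.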